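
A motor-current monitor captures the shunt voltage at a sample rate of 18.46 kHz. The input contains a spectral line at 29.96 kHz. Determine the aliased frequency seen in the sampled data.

29.96 kHz mod fs = 11.5 kHz.
11.5 kHz > fs/2 = 9.23 kHz, folds to fs − 11.5 kHz = 6.96 kHz.

6.96 kHz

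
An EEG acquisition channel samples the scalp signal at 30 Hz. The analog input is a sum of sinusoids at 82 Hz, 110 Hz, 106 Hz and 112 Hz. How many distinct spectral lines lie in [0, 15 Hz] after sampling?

fs/2 = 15 Hz.
82 Hz mod fs = 22 Hz.
22 Hz > fs/2 = 15 Hz, folds to fs − 22 Hz = 8 Hz.
110 Hz mod fs = 20 Hz.
20 Hz > fs/2 = 15 Hz, folds to fs − 20 Hz = 10 Hz.
106 Hz mod fs = 16 Hz.
16 Hz > fs/2 = 15 Hz, folds to fs − 16 Hz = 14 Hz.
112 Hz mod fs = 22 Hz.
22 Hz > fs/2 = 15 Hz, folds to fs − 22 Hz = 8 Hz.
Distinct values: {8 Hz, 10 Hz, 14 Hz} → 3.

3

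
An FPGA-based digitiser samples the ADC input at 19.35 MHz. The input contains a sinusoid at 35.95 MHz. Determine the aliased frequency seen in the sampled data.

2.75 MHz

35.95 MHz mod fs = 16.6 MHz.
16.6 MHz > fs/2 = 9.675 MHz, folds to fs − 16.6 MHz = 2.75 MHz.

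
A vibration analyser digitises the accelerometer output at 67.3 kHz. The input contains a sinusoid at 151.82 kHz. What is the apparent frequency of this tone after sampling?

17.22 kHz

151.82 kHz mod fs = 17.22 kHz.
17.22 kHz ≤ fs/2 = 33.65 kHz, appears at 17.22 kHz.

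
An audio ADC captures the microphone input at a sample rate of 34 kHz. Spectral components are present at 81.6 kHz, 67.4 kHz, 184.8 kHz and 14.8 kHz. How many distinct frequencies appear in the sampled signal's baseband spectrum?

fs/2 = 17 kHz.
81.6 kHz mod fs = 13.6 kHz.
13.6 kHz ≤ fs/2 = 17 kHz, appears at 13.6 kHz.
67.4 kHz mod fs = 33.4 kHz.
33.4 kHz > fs/2 = 17 kHz, folds to fs − 33.4 kHz = 0.6 kHz.
184.8 kHz mod fs = 14.8 kHz.
14.8 kHz ≤ fs/2 = 17 kHz, appears at 14.8 kHz.
14.8 kHz ≤ fs/2 = 17 kHz, passes unchanged.
Distinct values: {0.6 kHz, 13.6 kHz, 14.8 kHz} → 3.

3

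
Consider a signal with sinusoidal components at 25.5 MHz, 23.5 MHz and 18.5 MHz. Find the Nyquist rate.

51 MHz

Highest-frequency component: 25.5 MHz.
Nyquist rate = 2 × 25.5 MHz = 51 MHz.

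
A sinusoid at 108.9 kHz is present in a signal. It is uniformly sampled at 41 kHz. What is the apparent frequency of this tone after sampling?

14.1 kHz

108.9 kHz mod fs = 26.9 kHz.
26.9 kHz > fs/2 = 20.5 kHz, folds to fs − 26.9 kHz = 14.1 kHz.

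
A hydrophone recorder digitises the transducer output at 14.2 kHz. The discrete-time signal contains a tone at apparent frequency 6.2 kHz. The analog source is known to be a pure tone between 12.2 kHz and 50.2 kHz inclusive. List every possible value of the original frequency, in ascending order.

20.4 kHz, 22.2 kHz, 34.6 kHz, 36.4 kHz, 48.8 kHz

Frequencies that alias to 6.2 kHz are k·fs ± 6.2 kHz for integer k ≥ 0.
k=0: 6.2 kHz.
k=1: 8 kHz, 20.4 kHz.
k=2: 22.2 kHz, 34.6 kHz.
k=3: 36.4 kHz, 48.8 kHz.
k=4: 50.6 kHz, 63 kHz.
Within [12.2 kHz, 50.2 kHz]: 20.4 kHz, 22.2 kHz, 34.6 kHz, 36.4 kHz, 48.8 kHz.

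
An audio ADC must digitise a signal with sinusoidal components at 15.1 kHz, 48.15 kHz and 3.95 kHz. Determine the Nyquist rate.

96.3 kHz

Highest-frequency component: 48.15 kHz.
Nyquist rate = 2 × 48.15 kHz = 96.3 kHz.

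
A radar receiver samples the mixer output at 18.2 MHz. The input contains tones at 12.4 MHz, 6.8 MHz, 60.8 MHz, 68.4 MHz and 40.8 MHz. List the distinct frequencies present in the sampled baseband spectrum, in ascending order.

4.4 MHz, 5.8 MHz, 6.2 MHz, 6.8 MHz

fs/2 = 9.1 MHz.
12.4 MHz > fs/2 = 9.1 MHz, folds to fs − 12.4 MHz = 5.8 MHz.
6.8 MHz ≤ fs/2 = 9.1 MHz, passes unchanged.
60.8 MHz mod fs = 6.2 MHz.
6.2 MHz ≤ fs/2 = 9.1 MHz, appears at 6.2 MHz.
68.4 MHz mod fs = 13.8 MHz.
13.8 MHz > fs/2 = 9.1 MHz, folds to fs − 13.8 MHz = 4.4 MHz.
40.8 MHz mod fs = 4.4 MHz.
4.4 MHz ≤ fs/2 = 9.1 MHz, appears at 4.4 MHz.
Distinct values: {4.4 MHz, 5.8 MHz, 6.2 MHz, 6.8 MHz}.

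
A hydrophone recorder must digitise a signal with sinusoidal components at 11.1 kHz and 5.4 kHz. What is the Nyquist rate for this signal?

Highest-frequency component: 11.1 kHz.
Nyquist rate = 2 × 11.1 kHz = 22.2 kHz.

22.2 kHz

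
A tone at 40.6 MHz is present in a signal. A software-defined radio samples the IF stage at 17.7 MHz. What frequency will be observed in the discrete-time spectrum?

5.2 MHz

40.6 MHz mod fs = 5.2 MHz.
5.2 MHz ≤ fs/2 = 8.85 MHz, appears at 5.2 MHz.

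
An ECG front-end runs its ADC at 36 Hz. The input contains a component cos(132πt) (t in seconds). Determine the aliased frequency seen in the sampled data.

ω = 132π rad/s → f = ω/(2π) = 66 Hz.
66 Hz mod fs = 30 Hz.
30 Hz > fs/2 = 18 Hz, folds to fs − 30 Hz = 6 Hz.

6 Hz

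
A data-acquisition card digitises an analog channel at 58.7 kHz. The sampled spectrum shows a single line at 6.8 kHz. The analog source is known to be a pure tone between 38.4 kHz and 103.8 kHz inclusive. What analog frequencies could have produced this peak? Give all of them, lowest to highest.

Frequencies that alias to 6.8 kHz are k·fs ± 6.8 kHz for integer k ≥ 0.
k=0: 6.8 kHz.
k=1: 51.9 kHz, 65.5 kHz.
k=2: 110.6 kHz, 124.2 kHz.
Within [38.4 kHz, 103.8 kHz]: 51.9 kHz, 65.5 kHz.

51.9 kHz, 65.5 kHz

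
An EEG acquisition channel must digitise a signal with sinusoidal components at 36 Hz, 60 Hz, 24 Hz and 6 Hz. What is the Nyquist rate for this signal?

120 Hz

Highest-frequency component: 60 Hz.
Nyquist rate = 2 × 60 Hz = 120 Hz.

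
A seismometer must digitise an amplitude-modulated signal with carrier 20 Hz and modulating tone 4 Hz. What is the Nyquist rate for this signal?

48 Hz

AM sidebands sit at fc ± fm = 16 Hz and 24 Hz.
Highest-frequency component: 24 Hz.
Nyquist rate = 2 × 24 Hz = 48 Hz.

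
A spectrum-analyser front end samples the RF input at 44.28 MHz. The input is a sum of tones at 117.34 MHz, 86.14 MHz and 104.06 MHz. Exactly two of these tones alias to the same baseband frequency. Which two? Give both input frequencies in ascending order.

fs/2 = 22.14 MHz.
117.34 MHz mod fs = 28.78 MHz.
28.78 MHz > fs/2 = 22.14 MHz, folds to fs − 28.78 MHz = 15.5 MHz.
86.14 MHz mod fs = 41.86 MHz.
41.86 MHz > fs/2 = 22.14 MHz, folds to fs − 41.86 MHz = 2.42 MHz.
104.06 MHz mod fs = 15.5 MHz.
15.5 MHz ≤ fs/2 = 22.14 MHz, appears at 15.5 MHz.
104.06 MHz and 117.34 MHz both map to 15.5 MHz.

104.06 MHz, 117.34 MHz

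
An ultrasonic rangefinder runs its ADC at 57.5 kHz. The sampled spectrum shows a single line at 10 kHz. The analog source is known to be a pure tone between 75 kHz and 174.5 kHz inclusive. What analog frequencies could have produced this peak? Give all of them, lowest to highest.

Frequencies that alias to 10 kHz are k·fs ± 10 kHz for integer k ≥ 0.
k=0: 10 kHz.
k=1: 47.5 kHz, 67.5 kHz.
k=2: 105 kHz, 125 kHz.
k=3: 162.5 kHz, 182.5 kHz.
k=4: 220 kHz, 240 kHz.
Within [75 kHz, 174.5 kHz]: 105 kHz, 125 kHz, 162.5 kHz.

105 kHz, 125 kHz, 162.5 kHz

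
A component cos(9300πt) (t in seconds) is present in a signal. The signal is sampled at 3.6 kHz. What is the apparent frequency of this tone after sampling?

ω = 9300π rad/s → f = ω/(2π) = 4650 Hz = 4.65 kHz.
4.65 kHz mod fs = 1.05 kHz.
1.05 kHz ≤ fs/2 = 1.8 kHz, appears at 1.05 kHz.

1.05 kHz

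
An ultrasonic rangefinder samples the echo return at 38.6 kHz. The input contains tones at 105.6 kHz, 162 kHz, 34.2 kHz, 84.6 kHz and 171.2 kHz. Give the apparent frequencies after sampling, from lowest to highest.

fs/2 = 19.3 kHz.
105.6 kHz mod fs = 28.4 kHz.
28.4 kHz > fs/2 = 19.3 kHz, folds to fs − 28.4 kHz = 10.2 kHz.
162 kHz mod fs = 7.6 kHz.
7.6 kHz ≤ fs/2 = 19.3 kHz, appears at 7.6 kHz.
34.2 kHz > fs/2 = 19.3 kHz, folds to fs − 34.2 kHz = 4.4 kHz.
84.6 kHz mod fs = 7.4 kHz.
7.4 kHz ≤ fs/2 = 19.3 kHz, appears at 7.4 kHz.
171.2 kHz mod fs = 16.8 kHz.
16.8 kHz ≤ fs/2 = 19.3 kHz, appears at 16.8 kHz.
Distinct values: {4.4 kHz, 7.4 kHz, 7.6 kHz, 10.2 kHz, 16.8 kHz}.

4.4 kHz, 7.4 kHz, 7.6 kHz, 10.2 kHz, 16.8 kHz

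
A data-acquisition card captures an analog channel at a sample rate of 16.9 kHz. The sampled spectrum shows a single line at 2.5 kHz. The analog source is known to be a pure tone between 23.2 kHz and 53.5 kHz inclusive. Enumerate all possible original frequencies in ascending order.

31.3 kHz, 36.3 kHz, 48.2 kHz, 53.2 kHz

Frequencies that alias to 2.5 kHz are k·fs ± 2.5 kHz for integer k ≥ 0.
k=0: 2.5 kHz.
k=1: 14.4 kHz, 19.4 kHz.
k=2: 31.3 kHz, 36.3 kHz.
k=3: 48.2 kHz, 53.2 kHz.
k=4: 65.1 kHz, 70.1 kHz.
Within [23.2 kHz, 53.5 kHz]: 31.3 kHz, 36.3 kHz, 48.2 kHz, 53.2 kHz.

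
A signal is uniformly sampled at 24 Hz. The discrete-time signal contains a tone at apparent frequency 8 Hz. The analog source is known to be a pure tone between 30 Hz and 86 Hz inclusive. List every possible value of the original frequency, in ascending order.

Frequencies that alias to 8 Hz are k·fs ± 8 Hz for integer k ≥ 0.
k=0: 8 Hz.
k=1: 16 Hz, 32 Hz.
k=2: 40 Hz, 56 Hz.
k=3: 64 Hz, 80 Hz.
k=4: 88 Hz, 104 Hz.
Within [30 Hz, 86 Hz]: 32 Hz, 40 Hz, 56 Hz, 64 Hz, 80 Hz.

32 Hz, 40 Hz, 56 Hz, 64 Hz, 80 Hz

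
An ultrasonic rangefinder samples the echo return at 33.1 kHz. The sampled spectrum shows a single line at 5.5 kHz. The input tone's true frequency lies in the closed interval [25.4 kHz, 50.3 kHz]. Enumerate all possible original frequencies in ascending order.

27.6 kHz, 38.6 kHz

Frequencies that alias to 5.5 kHz are k·fs ± 5.5 kHz for integer k ≥ 0.
k=0: 5.5 kHz.
k=1: 27.6 kHz, 38.6 kHz.
k=2: 60.7 kHz, 71.7 kHz.
Within [25.4 kHz, 50.3 kHz]: 27.6 kHz, 38.6 kHz.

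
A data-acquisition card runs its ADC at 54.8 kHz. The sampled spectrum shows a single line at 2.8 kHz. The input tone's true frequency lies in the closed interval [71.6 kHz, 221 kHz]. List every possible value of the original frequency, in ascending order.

Frequencies that alias to 2.8 kHz are k·fs ± 2.8 kHz for integer k ≥ 0.
k=0: 2.8 kHz.
k=1: 52 kHz, 57.6 kHz.
k=2: 106.8 kHz, 112.4 kHz.
k=3: 161.6 kHz, 167.2 kHz.
k=4: 216.4 kHz, 222 kHz.
k=5: 271.2 kHz, 276.8 kHz.
Within [71.6 kHz, 221 kHz]: 106.8 kHz, 112.4 kHz, 161.6 kHz, 167.2 kHz, 216.4 kHz.

106.8 kHz, 112.4 kHz, 161.6 kHz, 167.2 kHz, 216.4 kHz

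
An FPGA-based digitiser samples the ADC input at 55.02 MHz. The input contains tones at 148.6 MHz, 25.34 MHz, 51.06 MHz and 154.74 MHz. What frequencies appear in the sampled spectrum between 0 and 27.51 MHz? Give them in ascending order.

3.96 MHz, 10.32 MHz, 16.46 MHz, 25.34 MHz

fs/2 = 27.51 MHz.
148.6 MHz mod fs = 38.56 MHz.
38.56 MHz > fs/2 = 27.51 MHz, folds to fs − 38.56 MHz = 16.46 MHz.
25.34 MHz ≤ fs/2 = 27.51 MHz, passes unchanged.
51.06 MHz > fs/2 = 27.51 MHz, folds to fs − 51.06 MHz = 3.96 MHz.
154.74 MHz mod fs = 44.7 MHz.
44.7 MHz > fs/2 = 27.51 MHz, folds to fs − 44.7 MHz = 10.32 MHz.
Distinct values: {3.96 MHz, 10.32 MHz, 16.46 MHz, 25.34 MHz}.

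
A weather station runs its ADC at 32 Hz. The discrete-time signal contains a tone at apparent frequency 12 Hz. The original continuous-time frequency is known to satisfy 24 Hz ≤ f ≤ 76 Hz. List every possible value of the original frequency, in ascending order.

Frequencies that alias to 12 Hz are k·fs ± 12 Hz for integer k ≥ 0.
k=0: 12 Hz.
k=1: 20 Hz, 44 Hz.
k=2: 52 Hz, 76 Hz.
k=3: 84 Hz, 108 Hz.
Within [24 Hz, 76 Hz]: 44 Hz, 52 Hz, 76 Hz.

44 Hz, 52 Hz, 76 Hz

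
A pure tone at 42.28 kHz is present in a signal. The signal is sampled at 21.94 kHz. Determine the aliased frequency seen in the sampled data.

42.28 kHz mod fs = 20.34 kHz.
20.34 kHz > fs/2 = 10.97 kHz, folds to fs − 20.34 kHz = 1.6 kHz.

1.6 kHz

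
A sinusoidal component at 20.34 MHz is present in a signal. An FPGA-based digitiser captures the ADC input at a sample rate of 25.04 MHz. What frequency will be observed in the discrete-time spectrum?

4.7 MHz

20.34 MHz > fs/2 = 12.52 MHz, folds to fs − 20.34 MHz = 4.7 MHz.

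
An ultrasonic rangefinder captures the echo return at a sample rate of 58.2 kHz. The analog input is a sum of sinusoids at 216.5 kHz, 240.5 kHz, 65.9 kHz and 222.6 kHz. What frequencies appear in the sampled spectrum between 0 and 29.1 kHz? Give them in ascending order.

fs/2 = 29.1 kHz.
216.5 kHz mod fs = 41.9 kHz.
41.9 kHz > fs/2 = 29.1 kHz, folds to fs − 41.9 kHz = 16.3 kHz.
240.5 kHz mod fs = 7.7 kHz.
7.7 kHz ≤ fs/2 = 29.1 kHz, appears at 7.7 kHz.
65.9 kHz mod fs = 7.7 kHz.
7.7 kHz ≤ fs/2 = 29.1 kHz, appears at 7.7 kHz.
222.6 kHz mod fs = 48 kHz.
48 kHz > fs/2 = 29.1 kHz, folds to fs − 48 kHz = 10.2 kHz.
Distinct values: {7.7 kHz, 10.2 kHz, 16.3 kHz}.

7.7 kHz, 10.2 kHz, 16.3 kHz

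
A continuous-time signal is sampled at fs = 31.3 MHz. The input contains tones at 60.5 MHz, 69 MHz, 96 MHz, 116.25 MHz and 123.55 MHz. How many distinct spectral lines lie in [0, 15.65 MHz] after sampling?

4

fs/2 = 15.65 MHz.
60.5 MHz mod fs = 29.2 MHz.
29.2 MHz > fs/2 = 15.65 MHz, folds to fs − 29.2 MHz = 2.1 MHz.
69 MHz mod fs = 6.4 MHz.
6.4 MHz ≤ fs/2 = 15.65 MHz, appears at 6.4 MHz.
96 MHz mod fs = 2.1 MHz.
2.1 MHz ≤ fs/2 = 15.65 MHz, appears at 2.1 MHz.
116.25 MHz mod fs = 22.35 MHz.
22.35 MHz > fs/2 = 15.65 MHz, folds to fs − 22.35 MHz = 8.95 MHz.
123.55 MHz mod fs = 29.65 MHz.
29.65 MHz > fs/2 = 15.65 MHz, folds to fs − 29.65 MHz = 1.65 MHz.
Distinct values: {1.65 MHz, 2.1 MHz, 6.4 MHz, 8.95 MHz} → 4.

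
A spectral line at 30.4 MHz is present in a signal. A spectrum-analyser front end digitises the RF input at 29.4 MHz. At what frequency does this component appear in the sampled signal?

1 MHz

30.4 MHz mod fs = 1 MHz.
1 MHz ≤ fs/2 = 14.7 MHz, appears at 1 MHz.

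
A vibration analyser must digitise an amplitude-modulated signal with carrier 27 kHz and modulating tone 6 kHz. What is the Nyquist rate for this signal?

AM sidebands sit at fc ± fm = 21 kHz and 33 kHz.
Highest-frequency component: 33 kHz.
Nyquist rate = 2 × 33 kHz = 66 kHz.

66 kHz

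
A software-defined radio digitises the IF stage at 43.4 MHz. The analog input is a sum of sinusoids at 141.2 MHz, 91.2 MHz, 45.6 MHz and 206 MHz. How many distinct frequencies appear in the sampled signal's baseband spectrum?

3

fs/2 = 21.7 MHz.
141.2 MHz mod fs = 11 MHz.
11 MHz ≤ fs/2 = 21.7 MHz, appears at 11 MHz.
91.2 MHz mod fs = 4.4 MHz.
4.4 MHz ≤ fs/2 = 21.7 MHz, appears at 4.4 MHz.
45.6 MHz mod fs = 2.2 MHz.
2.2 MHz ≤ fs/2 = 21.7 MHz, appears at 2.2 MHz.
206 MHz mod fs = 32.4 MHz.
32.4 MHz > fs/2 = 21.7 MHz, folds to fs − 32.4 MHz = 11 MHz.
Distinct values: {2.2 MHz, 4.4 MHz, 11 MHz} → 3.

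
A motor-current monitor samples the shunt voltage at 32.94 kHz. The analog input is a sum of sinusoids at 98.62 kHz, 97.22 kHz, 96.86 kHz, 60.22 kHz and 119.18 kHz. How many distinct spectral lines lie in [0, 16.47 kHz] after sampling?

fs/2 = 16.47 kHz.
98.62 kHz mod fs = 32.74 kHz.
32.74 kHz > fs/2 = 16.47 kHz, folds to fs − 32.74 kHz = 0.2 kHz.
97.22 kHz mod fs = 31.34 kHz.
31.34 kHz > fs/2 = 16.47 kHz, folds to fs − 31.34 kHz = 1.6 kHz.
96.86 kHz mod fs = 30.98 kHz.
30.98 kHz > fs/2 = 16.47 kHz, folds to fs − 30.98 kHz = 1.96 kHz.
60.22 kHz mod fs = 27.28 kHz.
27.28 kHz > fs/2 = 16.47 kHz, folds to fs − 27.28 kHz = 5.66 kHz.
119.18 kHz mod fs = 20.36 kHz.
20.36 kHz > fs/2 = 16.47 kHz, folds to fs − 20.36 kHz = 12.58 kHz.
Distinct values: {0.2 kHz, 1.6 kHz, 1.96 kHz, 5.66 kHz, 12.58 kHz} → 5.

5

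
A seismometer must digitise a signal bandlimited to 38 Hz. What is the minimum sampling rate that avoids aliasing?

Nyquist rate = 2 × 38 Hz = 76 Hz.

76 Hz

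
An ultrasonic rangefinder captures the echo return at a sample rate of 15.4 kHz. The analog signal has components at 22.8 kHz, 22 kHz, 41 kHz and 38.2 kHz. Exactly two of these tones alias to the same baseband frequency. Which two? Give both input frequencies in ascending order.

22.8 kHz, 38.2 kHz

fs/2 = 7.7 kHz.
22.8 kHz mod fs = 7.4 kHz.
7.4 kHz ≤ fs/2 = 7.7 kHz, appears at 7.4 kHz.
22 kHz mod fs = 6.6 kHz.
6.6 kHz ≤ fs/2 = 7.7 kHz, appears at 6.6 kHz.
41 kHz mod fs = 10.2 kHz.
10.2 kHz > fs/2 = 7.7 kHz, folds to fs − 10.2 kHz = 5.2 kHz.
38.2 kHz mod fs = 7.4 kHz.
7.4 kHz ≤ fs/2 = 7.7 kHz, appears at 7.4 kHz.
22.8 kHz and 38.2 kHz both map to 7.4 kHz.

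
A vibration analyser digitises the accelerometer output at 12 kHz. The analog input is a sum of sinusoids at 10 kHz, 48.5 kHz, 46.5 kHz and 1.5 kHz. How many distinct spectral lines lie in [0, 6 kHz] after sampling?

fs/2 = 6 kHz.
10 kHz > fs/2 = 6 kHz, folds to fs − 10 kHz = 2 kHz.
48.5 kHz mod fs = 0.5 kHz.
0.5 kHz ≤ fs/2 = 6 kHz, appears at 0.5 kHz.
46.5 kHz mod fs = 10.5 kHz.
10.5 kHz > fs/2 = 6 kHz, folds to fs − 10.5 kHz = 1.5 kHz.
1.5 kHz ≤ fs/2 = 6 kHz, passes unchanged.
Distinct values: {0.5 kHz, 1.5 kHz, 2 kHz} → 3.

3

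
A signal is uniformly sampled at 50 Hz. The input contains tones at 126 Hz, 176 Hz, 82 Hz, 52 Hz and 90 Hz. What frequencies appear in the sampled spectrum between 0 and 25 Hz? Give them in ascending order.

fs/2 = 25 Hz.
126 Hz mod fs = 26 Hz.
26 Hz > fs/2 = 25 Hz, folds to fs − 26 Hz = 24 Hz.
176 Hz mod fs = 26 Hz.
26 Hz > fs/2 = 25 Hz, folds to fs − 26 Hz = 24 Hz.
82 Hz mod fs = 32 Hz.
32 Hz > fs/2 = 25 Hz, folds to fs − 32 Hz = 18 Hz.
52 Hz mod fs = 2 Hz.
2 Hz ≤ fs/2 = 25 Hz, appears at 2 Hz.
90 Hz mod fs = 40 Hz.
40 Hz > fs/2 = 25 Hz, folds to fs − 40 Hz = 10 Hz.
Distinct values: {2 Hz, 10 Hz, 18 Hz, 24 Hz}.

2 Hz, 10 Hz, 18 Hz, 24 Hz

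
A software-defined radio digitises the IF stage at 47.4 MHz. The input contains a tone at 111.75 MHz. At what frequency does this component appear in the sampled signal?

16.95 MHz

111.75 MHz mod fs = 16.95 MHz.
16.95 MHz ≤ fs/2 = 23.7 MHz, appears at 16.95 MHz.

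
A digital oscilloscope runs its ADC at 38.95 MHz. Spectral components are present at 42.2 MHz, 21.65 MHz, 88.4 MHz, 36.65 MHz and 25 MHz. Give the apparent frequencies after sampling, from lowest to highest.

fs/2 = 19.475 MHz.
42.2 MHz mod fs = 3.25 MHz.
3.25 MHz ≤ fs/2 = 19.475 MHz, appears at 3.25 MHz.
21.65 MHz > fs/2 = 19.475 MHz, folds to fs − 21.65 MHz = 17.3 MHz.
88.4 MHz mod fs = 10.5 MHz.
10.5 MHz ≤ fs/2 = 19.475 MHz, appears at 10.5 MHz.
36.65 MHz > fs/2 = 19.475 MHz, folds to fs − 36.65 MHz = 2.3 MHz.
25 MHz > fs/2 = 19.475 MHz, folds to fs − 25 MHz = 13.95 MHz.
Distinct values: {2.3 MHz, 3.25 MHz, 10.5 MHz, 13.95 MHz, 17.3 MHz}.

2.3 MHz, 3.25 MHz, 10.5 MHz, 13.95 MHz, 17.3 MHz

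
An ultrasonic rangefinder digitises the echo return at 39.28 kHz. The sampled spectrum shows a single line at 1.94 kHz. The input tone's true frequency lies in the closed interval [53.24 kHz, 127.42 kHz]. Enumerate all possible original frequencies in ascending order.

Frequencies that alias to 1.94 kHz are k·fs ± 1.94 kHz for integer k ≥ 0.
k=0: 1.94 kHz.
k=1: 37.34 kHz, 41.22 kHz.
k=2: 76.62 kHz, 80.5 kHz.
k=3: 115.9 kHz, 119.78 kHz.
k=4: 155.18 kHz, 159.06 kHz.
Within [53.24 kHz, 127.42 kHz]: 76.62 kHz, 80.5 kHz, 115.9 kHz, 119.78 kHz.

76.62 kHz, 80.5 kHz, 115.9 kHz, 119.78 kHz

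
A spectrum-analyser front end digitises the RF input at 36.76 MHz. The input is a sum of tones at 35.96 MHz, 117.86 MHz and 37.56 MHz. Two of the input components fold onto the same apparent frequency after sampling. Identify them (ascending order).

35.96 MHz, 37.56 MHz

fs/2 = 18.38 MHz.
35.96 MHz > fs/2 = 18.38 MHz, folds to fs − 35.96 MHz = 0.8 MHz.
117.86 MHz mod fs = 7.58 MHz.
7.58 MHz ≤ fs/2 = 18.38 MHz, appears at 7.58 MHz.
37.56 MHz mod fs = 0.8 MHz.
0.8 MHz ≤ fs/2 = 18.38 MHz, appears at 0.8 MHz.
35.96 MHz and 37.56 MHz both map to 0.8 MHz.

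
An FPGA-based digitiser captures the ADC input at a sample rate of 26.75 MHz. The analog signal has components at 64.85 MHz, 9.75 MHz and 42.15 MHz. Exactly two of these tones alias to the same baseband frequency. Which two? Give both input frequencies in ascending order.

42.15 MHz, 64.85 MHz

fs/2 = 13.375 MHz.
64.85 MHz mod fs = 11.35 MHz.
11.35 MHz ≤ fs/2 = 13.375 MHz, appears at 11.35 MHz.
9.75 MHz ≤ fs/2 = 13.375 MHz, passes unchanged.
42.15 MHz mod fs = 15.4 MHz.
15.4 MHz > fs/2 = 13.375 MHz, folds to fs − 15.4 MHz = 11.35 MHz.
42.15 MHz and 64.85 MHz both map to 11.35 MHz.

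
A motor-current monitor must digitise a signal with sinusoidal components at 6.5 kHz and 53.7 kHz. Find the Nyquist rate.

107.4 kHz

Highest-frequency component: 53.7 kHz.
Nyquist rate = 2 × 53.7 kHz = 107.4 kHz.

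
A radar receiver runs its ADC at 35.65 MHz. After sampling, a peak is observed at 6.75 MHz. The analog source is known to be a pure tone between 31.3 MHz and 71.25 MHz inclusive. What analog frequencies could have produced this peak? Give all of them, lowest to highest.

42.4 MHz, 64.55 MHz

Frequencies that alias to 6.75 MHz are k·fs ± 6.75 MHz for integer k ≥ 0.
k=0: 6.75 MHz.
k=1: 28.9 MHz, 42.4 MHz.
k=2: 64.55 MHz, 78.05 MHz.
k=3: 100.2 MHz, 113.7 MHz.
Within [31.3 MHz, 71.25 MHz]: 42.4 MHz, 64.55 MHz.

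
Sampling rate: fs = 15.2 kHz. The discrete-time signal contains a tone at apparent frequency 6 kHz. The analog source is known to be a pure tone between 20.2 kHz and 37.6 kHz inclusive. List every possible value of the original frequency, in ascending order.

21.2 kHz, 24.4 kHz, 36.4 kHz

Frequencies that alias to 6 kHz are k·fs ± 6 kHz for integer k ≥ 0.
k=0: 6 kHz.
k=1: 9.2 kHz, 21.2 kHz.
k=2: 24.4 kHz, 36.4 kHz.
k=3: 39.6 kHz, 51.6 kHz.
Within [20.2 kHz, 37.6 kHz]: 21.2 kHz, 24.4 kHz, 36.4 kHz.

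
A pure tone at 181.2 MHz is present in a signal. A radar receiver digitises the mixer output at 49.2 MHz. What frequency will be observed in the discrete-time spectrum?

15.6 MHz

181.2 MHz mod fs = 33.6 MHz.
33.6 MHz > fs/2 = 24.6 MHz, folds to fs − 33.6 MHz = 15.6 MHz.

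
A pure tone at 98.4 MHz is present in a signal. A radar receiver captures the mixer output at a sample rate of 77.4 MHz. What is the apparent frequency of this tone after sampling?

98.4 MHz mod fs = 21 MHz.
21 MHz ≤ fs/2 = 38.7 MHz, appears at 21 MHz.

21 MHz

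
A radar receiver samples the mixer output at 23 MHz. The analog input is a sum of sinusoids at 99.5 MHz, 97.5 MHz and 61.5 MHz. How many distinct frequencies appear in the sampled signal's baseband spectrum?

2

fs/2 = 11.5 MHz.
99.5 MHz mod fs = 7.5 MHz.
7.5 MHz ≤ fs/2 = 11.5 MHz, appears at 7.5 MHz.
97.5 MHz mod fs = 5.5 MHz.
5.5 MHz ≤ fs/2 = 11.5 MHz, appears at 5.5 MHz.
61.5 MHz mod fs = 15.5 MHz.
15.5 MHz > fs/2 = 11.5 MHz, folds to fs − 15.5 MHz = 7.5 MHz.
Distinct values: {5.5 MHz, 7.5 MHz} → 2.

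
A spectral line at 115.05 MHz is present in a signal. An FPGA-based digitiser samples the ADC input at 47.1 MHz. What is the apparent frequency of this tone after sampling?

115.05 MHz mod fs = 20.85 MHz.
20.85 MHz ≤ fs/2 = 23.55 MHz, appears at 20.85 MHz.

20.85 MHz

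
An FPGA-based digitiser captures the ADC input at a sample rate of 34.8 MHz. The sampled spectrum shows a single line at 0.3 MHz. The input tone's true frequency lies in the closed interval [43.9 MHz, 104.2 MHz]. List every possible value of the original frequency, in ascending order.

Frequencies that alias to 0.3 MHz are k·fs ± 0.3 MHz for integer k ≥ 0.
k=0: 0.3 MHz.
k=1: 34.5 MHz, 35.1 MHz.
k=2: 69.3 MHz, 69.9 MHz.
k=3: 104.1 MHz, 104.7 MHz.
k=4: 138.9 MHz, 139.5 MHz.
Within [43.9 MHz, 104.2 MHz]: 69.3 MHz, 69.9 MHz, 104.1 MHz.

69.3 MHz, 69.9 MHz, 104.1 MHz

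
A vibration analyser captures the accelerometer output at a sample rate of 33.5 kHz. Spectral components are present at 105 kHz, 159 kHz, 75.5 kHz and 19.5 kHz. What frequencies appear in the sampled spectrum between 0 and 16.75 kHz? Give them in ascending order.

4.5 kHz, 8.5 kHz, 14 kHz

fs/2 = 16.75 kHz.
105 kHz mod fs = 4.5 kHz.
4.5 kHz ≤ fs/2 = 16.75 kHz, appears at 4.5 kHz.
159 kHz mod fs = 25 kHz.
25 kHz > fs/2 = 16.75 kHz, folds to fs − 25 kHz = 8.5 kHz.
75.5 kHz mod fs = 8.5 kHz.
8.5 kHz ≤ fs/2 = 16.75 kHz, appears at 8.5 kHz.
19.5 kHz > fs/2 = 16.75 kHz, folds to fs − 19.5 kHz = 14 kHz.
Distinct values: {4.5 kHz, 8.5 kHz, 14 kHz}.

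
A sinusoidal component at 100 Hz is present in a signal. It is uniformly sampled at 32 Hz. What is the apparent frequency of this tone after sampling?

100 Hz mod fs = 4 Hz.
4 Hz ≤ fs/2 = 16 Hz, appears at 4 Hz.

4 Hz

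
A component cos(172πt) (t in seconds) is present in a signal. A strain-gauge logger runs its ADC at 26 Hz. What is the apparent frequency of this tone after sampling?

ω = 172π rad/s → f = ω/(2π) = 86 Hz.
86 Hz mod fs = 8 Hz.
8 Hz ≤ fs/2 = 13 Hz, appears at 8 Hz.

8 Hz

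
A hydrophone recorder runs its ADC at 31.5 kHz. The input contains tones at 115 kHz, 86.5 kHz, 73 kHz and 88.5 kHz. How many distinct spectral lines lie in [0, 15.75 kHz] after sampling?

4

fs/2 = 15.75 kHz.
115 kHz mod fs = 20.5 kHz.
20.5 kHz > fs/2 = 15.75 kHz, folds to fs − 20.5 kHz = 11 kHz.
86.5 kHz mod fs = 23.5 kHz.
23.5 kHz > fs/2 = 15.75 kHz, folds to fs − 23.5 kHz = 8 kHz.
73 kHz mod fs = 10 kHz.
10 kHz ≤ fs/2 = 15.75 kHz, appears at 10 kHz.
88.5 kHz mod fs = 25.5 kHz.
25.5 kHz > fs/2 = 15.75 kHz, folds to fs − 25.5 kHz = 6 kHz.
Distinct values: {6 kHz, 8 kHz, 10 kHz, 11 kHz} → 4.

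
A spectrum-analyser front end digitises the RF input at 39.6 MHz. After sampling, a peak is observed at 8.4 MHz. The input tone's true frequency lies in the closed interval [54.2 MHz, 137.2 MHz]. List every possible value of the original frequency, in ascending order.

Frequencies that alias to 8.4 MHz are k·fs ± 8.4 MHz for integer k ≥ 0.
k=0: 8.4 MHz.
k=1: 31.2 MHz, 48 MHz.
k=2: 70.8 MHz, 87.6 MHz.
k=3: 110.4 MHz, 127.2 MHz.
k=4: 150 MHz, 166.8 MHz.
Within [54.2 MHz, 137.2 MHz]: 70.8 MHz, 87.6 MHz, 110.4 MHz, 127.2 MHz.

70.8 MHz, 87.6 MHz, 110.4 MHz, 127.2 MHz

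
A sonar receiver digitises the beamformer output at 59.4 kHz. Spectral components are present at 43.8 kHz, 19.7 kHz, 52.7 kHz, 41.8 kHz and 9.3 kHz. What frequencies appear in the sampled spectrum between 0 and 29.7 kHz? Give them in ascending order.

fs/2 = 29.7 kHz.
43.8 kHz > fs/2 = 29.7 kHz, folds to fs − 43.8 kHz = 15.6 kHz.
19.7 kHz ≤ fs/2 = 29.7 kHz, passes unchanged.
52.7 kHz > fs/2 = 29.7 kHz, folds to fs − 52.7 kHz = 6.7 kHz.
41.8 kHz > fs/2 = 29.7 kHz, folds to fs − 41.8 kHz = 17.6 kHz.
9.3 kHz ≤ fs/2 = 29.7 kHz, passes unchanged.
Distinct values: {6.7 kHz, 9.3 kHz, 15.6 kHz, 17.6 kHz, 19.7 kHz}.

6.7 kHz, 9.3 kHz, 15.6 kHz, 17.6 kHz, 19.7 kHz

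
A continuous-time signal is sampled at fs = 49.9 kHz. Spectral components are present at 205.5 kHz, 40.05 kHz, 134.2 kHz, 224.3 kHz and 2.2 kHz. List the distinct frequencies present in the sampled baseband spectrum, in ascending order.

fs/2 = 24.95 kHz.
205.5 kHz mod fs = 5.9 kHz.
5.9 kHz ≤ fs/2 = 24.95 kHz, appears at 5.9 kHz.
40.05 kHz > fs/2 = 24.95 kHz, folds to fs − 40.05 kHz = 9.85 kHz.
134.2 kHz mod fs = 34.4 kHz.
34.4 kHz > fs/2 = 24.95 kHz, folds to fs − 34.4 kHz = 15.5 kHz.
224.3 kHz mod fs = 24.7 kHz.
24.7 kHz ≤ fs/2 = 24.95 kHz, appears at 24.7 kHz.
2.2 kHz ≤ fs/2 = 24.95 kHz, passes unchanged.
Distinct values: {2.2 kHz, 5.9 kHz, 9.85 kHz, 15.5 kHz, 24.7 kHz}.

2.2 kHz, 5.9 kHz, 9.85 kHz, 15.5 kHz, 24.7 kHz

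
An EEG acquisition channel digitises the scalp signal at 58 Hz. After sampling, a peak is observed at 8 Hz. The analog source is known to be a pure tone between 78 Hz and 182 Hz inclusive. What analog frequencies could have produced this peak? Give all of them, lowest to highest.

Frequencies that alias to 8 Hz are k·fs ± 8 Hz for integer k ≥ 0.
k=0: 8 Hz.
k=1: 50 Hz, 66 Hz.
k=2: 108 Hz, 124 Hz.
k=3: 166 Hz, 182 Hz.
k=4: 224 Hz, 240 Hz.
Within [78 Hz, 182 Hz]: 108 Hz, 124 Hz, 166 Hz, 182 Hz.

108 Hz, 124 Hz, 166 Hz, 182 Hz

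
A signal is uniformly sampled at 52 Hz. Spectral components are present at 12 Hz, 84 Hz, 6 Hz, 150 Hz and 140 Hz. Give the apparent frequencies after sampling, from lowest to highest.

fs/2 = 26 Hz.
12 Hz ≤ fs/2 = 26 Hz, passes unchanged.
84 Hz mod fs = 32 Hz.
32 Hz > fs/2 = 26 Hz, folds to fs − 32 Hz = 20 Hz.
6 Hz ≤ fs/2 = 26 Hz, passes unchanged.
150 Hz mod fs = 46 Hz.
46 Hz > fs/2 = 26 Hz, folds to fs − 46 Hz = 6 Hz.
140 Hz mod fs = 36 Hz.
36 Hz > fs/2 = 26 Hz, folds to fs − 36 Hz = 16 Hz.
Distinct values: {6 Hz, 12 Hz, 16 Hz, 20 Hz}.

6 Hz, 12 Hz, 16 Hz, 20 Hz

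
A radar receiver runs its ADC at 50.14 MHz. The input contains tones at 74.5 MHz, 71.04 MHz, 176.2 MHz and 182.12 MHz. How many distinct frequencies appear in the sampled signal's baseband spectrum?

3

fs/2 = 25.07 MHz.
74.5 MHz mod fs = 24.36 MHz.
24.36 MHz ≤ fs/2 = 25.07 MHz, appears at 24.36 MHz.
71.04 MHz mod fs = 20.9 MHz.
20.9 MHz ≤ fs/2 = 25.07 MHz, appears at 20.9 MHz.
176.2 MHz mod fs = 25.78 MHz.
25.78 MHz > fs/2 = 25.07 MHz, folds to fs − 25.78 MHz = 24.36 MHz.
182.12 MHz mod fs = 31.7 MHz.
31.7 MHz > fs/2 = 25.07 MHz, folds to fs − 31.7 MHz = 18.44 MHz.
Distinct values: {18.44 MHz, 20.9 MHz, 24.36 MHz} → 3.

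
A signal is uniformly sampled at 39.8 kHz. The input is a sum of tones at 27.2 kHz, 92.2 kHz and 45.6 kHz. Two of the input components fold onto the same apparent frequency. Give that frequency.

12.6 kHz

fs/2 = 19.9 kHz.
27.2 kHz > fs/2 = 19.9 kHz, folds to fs − 27.2 kHz = 12.6 kHz.
92.2 kHz mod fs = 12.6 kHz.
12.6 kHz ≤ fs/2 = 19.9 kHz, appears at 12.6 kHz.
45.6 kHz mod fs = 5.8 kHz.
5.8 kHz ≤ fs/2 = 19.9 kHz, appears at 5.8 kHz.
27.2 kHz and 92.2 kHz both map to 12.6 kHz.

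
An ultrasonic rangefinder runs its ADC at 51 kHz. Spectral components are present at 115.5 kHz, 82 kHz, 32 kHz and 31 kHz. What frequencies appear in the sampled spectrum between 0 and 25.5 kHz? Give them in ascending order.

fs/2 = 25.5 kHz.
115.5 kHz mod fs = 13.5 kHz.
13.5 kHz ≤ fs/2 = 25.5 kHz, appears at 13.5 kHz.
82 kHz mod fs = 31 kHz.
31 kHz > fs/2 = 25.5 kHz, folds to fs − 31 kHz = 20 kHz.
32 kHz > fs/2 = 25.5 kHz, folds to fs − 32 kHz = 19 kHz.
31 kHz > fs/2 = 25.5 kHz, folds to fs − 31 kHz = 20 kHz.
Distinct values: {13.5 kHz, 19 kHz, 20 kHz}.

13.5 kHz, 19 kHz, 20 kHz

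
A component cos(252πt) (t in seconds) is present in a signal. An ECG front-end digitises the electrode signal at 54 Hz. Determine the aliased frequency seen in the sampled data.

18 Hz

ω = 252π rad/s → f = ω/(2π) = 126 Hz.
126 Hz mod fs = 18 Hz.
18 Hz ≤ fs/2 = 27 Hz, appears at 18 Hz.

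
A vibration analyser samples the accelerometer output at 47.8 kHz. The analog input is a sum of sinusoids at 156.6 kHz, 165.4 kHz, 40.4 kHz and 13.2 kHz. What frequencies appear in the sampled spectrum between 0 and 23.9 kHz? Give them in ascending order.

fs/2 = 23.9 kHz.
156.6 kHz mod fs = 13.2 kHz.
13.2 kHz ≤ fs/2 = 23.9 kHz, appears at 13.2 kHz.
165.4 kHz mod fs = 22 kHz.
22 kHz ≤ fs/2 = 23.9 kHz, appears at 22 kHz.
40.4 kHz > fs/2 = 23.9 kHz, folds to fs − 40.4 kHz = 7.4 kHz.
13.2 kHz ≤ fs/2 = 23.9 kHz, passes unchanged.
Distinct values: {7.4 kHz, 13.2 kHz, 22 kHz}.

7.4 kHz, 13.2 kHz, 22 kHz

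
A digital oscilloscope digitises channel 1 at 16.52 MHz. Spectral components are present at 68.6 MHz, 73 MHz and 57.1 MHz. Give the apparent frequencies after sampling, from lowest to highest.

fs/2 = 8.26 MHz.
68.6 MHz mod fs = 2.52 MHz.
2.52 MHz ≤ fs/2 = 8.26 MHz, appears at 2.52 MHz.
73 MHz mod fs = 6.92 MHz.
6.92 MHz ≤ fs/2 = 8.26 MHz, appears at 6.92 MHz.
57.1 MHz mod fs = 7.54 MHz.
7.54 MHz ≤ fs/2 = 8.26 MHz, appears at 7.54 MHz.
Distinct values: {2.52 MHz, 6.92 MHz, 7.54 MHz}.

2.52 MHz, 6.92 MHz, 7.54 MHz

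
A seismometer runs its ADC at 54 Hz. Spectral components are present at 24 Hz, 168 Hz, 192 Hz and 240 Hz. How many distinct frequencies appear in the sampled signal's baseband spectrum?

fs/2 = 27 Hz.
24 Hz ≤ fs/2 = 27 Hz, passes unchanged.
168 Hz mod fs = 6 Hz.
6 Hz ≤ fs/2 = 27 Hz, appears at 6 Hz.
192 Hz mod fs = 30 Hz.
30 Hz > fs/2 = 27 Hz, folds to fs − 30 Hz = 24 Hz.
240 Hz mod fs = 24 Hz.
24 Hz ≤ fs/2 = 27 Hz, appears at 24 Hz.
Distinct values: {6 Hz, 24 Hz} → 2.

2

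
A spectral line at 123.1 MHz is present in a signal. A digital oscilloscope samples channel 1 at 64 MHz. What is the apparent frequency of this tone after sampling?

4.9 MHz

123.1 MHz mod fs = 59.1 MHz.
59.1 MHz > fs/2 = 32 MHz, folds to fs − 59.1 MHz = 4.9 MHz.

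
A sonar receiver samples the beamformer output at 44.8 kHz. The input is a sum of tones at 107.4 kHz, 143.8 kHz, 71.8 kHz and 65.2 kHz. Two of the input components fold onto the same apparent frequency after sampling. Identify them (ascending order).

71.8 kHz, 107.4 kHz

fs/2 = 22.4 kHz.
107.4 kHz mod fs = 17.8 kHz.
17.8 kHz ≤ fs/2 = 22.4 kHz, appears at 17.8 kHz.
143.8 kHz mod fs = 9.4 kHz.
9.4 kHz ≤ fs/2 = 22.4 kHz, appears at 9.4 kHz.
71.8 kHz mod fs = 27 kHz.
27 kHz > fs/2 = 22.4 kHz, folds to fs − 27 kHz = 17.8 kHz.
65.2 kHz mod fs = 20.4 kHz.
20.4 kHz ≤ fs/2 = 22.4 kHz, appears at 20.4 kHz.
71.8 kHz and 107.4 kHz both map to 17.8 kHz.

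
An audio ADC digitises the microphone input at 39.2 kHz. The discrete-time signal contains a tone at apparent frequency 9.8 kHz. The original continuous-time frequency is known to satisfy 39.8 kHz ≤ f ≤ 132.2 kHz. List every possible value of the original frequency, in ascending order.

49 kHz, 68.6 kHz, 88.2 kHz, 107.8 kHz, 127.4 kHz

Frequencies that alias to 9.8 kHz are k·fs ± 9.8 kHz for integer k ≥ 0.
k=0: 9.8 kHz.
k=1: 29.4 kHz, 49 kHz.
k=2: 68.6 kHz, 88.2 kHz.
k=3: 107.8 kHz, 127.4 kHz.
k=4: 147 kHz, 166.6 kHz.
Within [39.8 kHz, 132.2 kHz]: 49 kHz, 68.6 kHz, 88.2 kHz, 107.8 kHz, 127.4 kHz.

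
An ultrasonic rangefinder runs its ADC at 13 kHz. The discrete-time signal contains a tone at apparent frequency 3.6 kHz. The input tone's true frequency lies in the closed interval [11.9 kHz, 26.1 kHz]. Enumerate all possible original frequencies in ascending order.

Frequencies that alias to 3.6 kHz are k·fs ± 3.6 kHz for integer k ≥ 0.
k=0: 3.6 kHz.
k=1: 9.4 kHz, 16.6 kHz.
k=2: 22.4 kHz, 29.6 kHz.
k=3: 35.4 kHz, 42.6 kHz.
Within [11.9 kHz, 26.1 kHz]: 16.6 kHz, 22.4 kHz.

16.6 kHz, 22.4 kHz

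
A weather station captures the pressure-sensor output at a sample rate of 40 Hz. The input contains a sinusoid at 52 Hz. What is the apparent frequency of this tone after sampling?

52 Hz mod fs = 12 Hz.
12 Hz ≤ fs/2 = 20 Hz, appears at 12 Hz.

12 Hz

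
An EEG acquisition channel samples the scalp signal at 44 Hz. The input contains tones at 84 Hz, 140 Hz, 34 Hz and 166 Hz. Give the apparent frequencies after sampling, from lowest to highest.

fs/2 = 22 Hz.
84 Hz mod fs = 40 Hz.
40 Hz > fs/2 = 22 Hz, folds to fs − 40 Hz = 4 Hz.
140 Hz mod fs = 8 Hz.
8 Hz ≤ fs/2 = 22 Hz, appears at 8 Hz.
34 Hz > fs/2 = 22 Hz, folds to fs − 34 Hz = 10 Hz.
166 Hz mod fs = 34 Hz.
34 Hz > fs/2 = 22 Hz, folds to fs − 34 Hz = 10 Hz.
Distinct values: {4 Hz, 8 Hz, 10 Hz}.

4 Hz, 8 Hz, 10 Hz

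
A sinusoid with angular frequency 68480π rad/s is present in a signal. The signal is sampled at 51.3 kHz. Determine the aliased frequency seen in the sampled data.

ω = 68480π rad/s → f = ω/(2π) = 34240 Hz = 34.24 kHz.
34.24 kHz > fs/2 = 25.65 kHz, folds to fs − 34.24 kHz = 17.06 kHz.

17.06 kHz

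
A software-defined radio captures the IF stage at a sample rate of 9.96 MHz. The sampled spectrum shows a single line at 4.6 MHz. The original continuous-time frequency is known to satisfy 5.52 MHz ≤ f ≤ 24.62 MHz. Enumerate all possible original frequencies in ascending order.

14.56 MHz, 15.32 MHz, 24.52 MHz

Frequencies that alias to 4.6 MHz are k·fs ± 4.6 MHz for integer k ≥ 0.
k=0: 4.6 MHz.
k=1: 5.36 MHz, 14.56 MHz.
k=2: 15.32 MHz, 24.52 MHz.
k=3: 25.28 MHz, 34.48 MHz.
Within [5.52 MHz, 24.62 MHz]: 14.56 MHz, 15.32 MHz, 24.52 MHz.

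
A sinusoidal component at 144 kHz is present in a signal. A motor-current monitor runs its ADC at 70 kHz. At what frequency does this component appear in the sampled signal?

144 kHz mod fs = 4 kHz.
4 kHz ≤ fs/2 = 35 kHz, appears at 4 kHz.

4 kHz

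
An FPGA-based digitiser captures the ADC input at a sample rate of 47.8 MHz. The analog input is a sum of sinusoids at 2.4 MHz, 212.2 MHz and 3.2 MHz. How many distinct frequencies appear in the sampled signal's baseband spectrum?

3

fs/2 = 23.9 MHz.
2.4 MHz ≤ fs/2 = 23.9 MHz, passes unchanged.
212.2 MHz mod fs = 21 MHz.
21 MHz ≤ fs/2 = 23.9 MHz, appears at 21 MHz.
3.2 MHz ≤ fs/2 = 23.9 MHz, passes unchanged.
Distinct values: {2.4 MHz, 3.2 MHz, 21 MHz} → 3.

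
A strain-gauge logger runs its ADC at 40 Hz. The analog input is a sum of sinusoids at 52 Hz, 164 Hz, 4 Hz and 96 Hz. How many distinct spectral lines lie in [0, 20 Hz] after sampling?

3

fs/2 = 20 Hz.
52 Hz mod fs = 12 Hz.
12 Hz ≤ fs/2 = 20 Hz, appears at 12 Hz.
164 Hz mod fs = 4 Hz.
4 Hz ≤ fs/2 = 20 Hz, appears at 4 Hz.
4 Hz ≤ fs/2 = 20 Hz, passes unchanged.
96 Hz mod fs = 16 Hz.
16 Hz ≤ fs/2 = 20 Hz, appears at 16 Hz.
Distinct values: {4 Hz, 12 Hz, 16 Hz} → 3.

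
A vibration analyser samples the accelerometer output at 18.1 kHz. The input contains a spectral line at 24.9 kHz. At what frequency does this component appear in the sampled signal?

24.9 kHz mod fs = 6.8 kHz.
6.8 kHz ≤ fs/2 = 9.05 kHz, appears at 6.8 kHz.

6.8 kHz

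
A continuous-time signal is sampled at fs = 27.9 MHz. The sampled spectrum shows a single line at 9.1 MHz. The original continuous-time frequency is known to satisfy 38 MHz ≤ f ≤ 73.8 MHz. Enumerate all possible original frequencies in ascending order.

46.7 MHz, 64.9 MHz

Frequencies that alias to 9.1 MHz are k·fs ± 9.1 MHz for integer k ≥ 0.
k=0: 9.1 MHz.
k=1: 18.8 MHz, 37 MHz.
k=2: 46.7 MHz, 64.9 MHz.
k=3: 74.6 MHz, 92.8 MHz.
Within [38 MHz, 73.8 MHz]: 46.7 MHz, 64.9 MHz.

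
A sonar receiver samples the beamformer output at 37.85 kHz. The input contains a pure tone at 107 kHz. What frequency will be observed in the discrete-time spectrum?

107 kHz mod fs = 31.3 kHz.
31.3 kHz > fs/2 = 18.925 kHz, folds to fs − 31.3 kHz = 6.55 kHz.

6.55 kHz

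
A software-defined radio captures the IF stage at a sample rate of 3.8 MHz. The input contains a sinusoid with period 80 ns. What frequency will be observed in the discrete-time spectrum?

T = 80 ns → f = 1/T = 12.5 MHz.
12.5 MHz mod fs = 1.1 MHz.
1.1 MHz ≤ fs/2 = 1.9 MHz, appears at 1.1 MHz.

1.1 MHz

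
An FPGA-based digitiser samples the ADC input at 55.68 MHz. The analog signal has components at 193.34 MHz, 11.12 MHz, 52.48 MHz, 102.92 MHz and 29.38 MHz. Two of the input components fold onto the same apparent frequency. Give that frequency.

26.3 MHz

fs/2 = 27.84 MHz.
193.34 MHz mod fs = 26.3 MHz.
26.3 MHz ≤ fs/2 = 27.84 MHz, appears at 26.3 MHz.
11.12 MHz ≤ fs/2 = 27.84 MHz, passes unchanged.
52.48 MHz > fs/2 = 27.84 MHz, folds to fs − 52.48 MHz = 3.2 MHz.
102.92 MHz mod fs = 47.24 MHz.
47.24 MHz > fs/2 = 27.84 MHz, folds to fs − 47.24 MHz = 8.44 MHz.
29.38 MHz > fs/2 = 27.84 MHz, folds to fs − 29.38 MHz = 26.3 MHz.
29.38 MHz and 193.34 MHz both map to 26.3 MHz.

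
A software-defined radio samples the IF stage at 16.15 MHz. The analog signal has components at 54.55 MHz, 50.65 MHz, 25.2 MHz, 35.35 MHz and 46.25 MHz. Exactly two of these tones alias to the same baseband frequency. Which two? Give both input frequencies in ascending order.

46.25 MHz, 50.65 MHz

fs/2 = 8.075 MHz.
54.55 MHz mod fs = 6.1 MHz.
6.1 MHz ≤ fs/2 = 8.075 MHz, appears at 6.1 MHz.
50.65 MHz mod fs = 2.2 MHz.
2.2 MHz ≤ fs/2 = 8.075 MHz, appears at 2.2 MHz.
25.2 MHz mod fs = 9.05 MHz.
9.05 MHz > fs/2 = 8.075 MHz, folds to fs − 9.05 MHz = 7.1 MHz.
35.35 MHz mod fs = 3.05 MHz.
3.05 MHz ≤ fs/2 = 8.075 MHz, appears at 3.05 MHz.
46.25 MHz mod fs = 13.95 MHz.
13.95 MHz > fs/2 = 8.075 MHz, folds to fs − 13.95 MHz = 2.2 MHz.
46.25 MHz and 50.65 MHz both map to 2.2 MHz.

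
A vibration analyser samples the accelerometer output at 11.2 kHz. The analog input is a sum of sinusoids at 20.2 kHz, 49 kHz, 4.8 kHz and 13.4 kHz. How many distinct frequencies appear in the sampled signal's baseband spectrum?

3

fs/2 = 5.6 kHz.
20.2 kHz mod fs = 9 kHz.
9 kHz > fs/2 = 5.6 kHz, folds to fs − 9 kHz = 2.2 kHz.
49 kHz mod fs = 4.2 kHz.
4.2 kHz ≤ fs/2 = 5.6 kHz, appears at 4.2 kHz.
4.8 kHz ≤ fs/2 = 5.6 kHz, passes unchanged.
13.4 kHz mod fs = 2.2 kHz.
2.2 kHz ≤ fs/2 = 5.6 kHz, appears at 2.2 kHz.
Distinct values: {2.2 kHz, 4.2 kHz, 4.8 kHz} → 3.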